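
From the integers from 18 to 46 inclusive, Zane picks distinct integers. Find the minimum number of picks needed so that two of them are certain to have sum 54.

21

Two chosen integers sum to 54 exactly when both halves of some pair {x, 54−x} with 18 ≤ x ≤ 54−x ≤ 36 are chosen — 9 such pairs.
The remaining 11 elements (those with no distinct partner in range) can never complete a 54-sum, so the worst case takes all of them and one from each pair: 11 + 9 = 20.
The 21st integer has to be the second member of some pair, so 20 + 1 = 21.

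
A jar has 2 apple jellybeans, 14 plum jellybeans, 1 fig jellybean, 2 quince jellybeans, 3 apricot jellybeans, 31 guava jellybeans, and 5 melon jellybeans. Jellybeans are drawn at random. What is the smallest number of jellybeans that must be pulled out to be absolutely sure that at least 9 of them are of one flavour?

Put each drawn jellybean into a box by flavour. The largest draw with every box below 9 takes min(count, 8) from each flavour; flavours with fewer than 8 contribute all they have.
Σ min(cᵢ, 8) = 2 + 8 + 1 + 2 + 3 + 8 + 5 = 29.
Draw number 29 + 1 = 30 must push one box to 9.

30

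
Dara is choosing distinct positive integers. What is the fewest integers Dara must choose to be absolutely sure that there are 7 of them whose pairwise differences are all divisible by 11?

67

Integers whose pairwise differences are multiples of 11 are exactly those sharing a remainder mod 11. The 11 residue classes mod 11 are the pigeonholes.
With 66 integers one could put 6 in each residue class and have no class reach 7.
The 67th integer pushes some class to 7, so 11·6 + 1 = 67.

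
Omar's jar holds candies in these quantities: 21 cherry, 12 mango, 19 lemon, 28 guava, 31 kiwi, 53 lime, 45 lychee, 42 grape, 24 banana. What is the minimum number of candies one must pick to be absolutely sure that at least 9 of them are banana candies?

260

In the worst case for collecting banana candies, every non-banana candy comes out first.
There are 21 + 12 + 19 + 28 + 31 + 53 + 45 + 42 = 251 non-banana candies altogether.
After those, each further candy must be banana, so 251 + 9 = 260 draws guarantee 9 banana candies.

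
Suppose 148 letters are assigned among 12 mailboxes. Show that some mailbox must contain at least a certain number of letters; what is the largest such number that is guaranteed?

By pigeonhole, the 12 mailboxes are the holes and the 148 letters are the pigeons.
If every mailbox held at most 12 letters, the total would be at most 12 × 12 = 144, which is less than 148.
So some mailbox holds at least ⌈148/12⌉ = 13 letters.

13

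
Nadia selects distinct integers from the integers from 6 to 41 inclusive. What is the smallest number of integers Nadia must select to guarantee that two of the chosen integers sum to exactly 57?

A set avoiding the sum 57 can contain at most one of each pair {x, 57−x}, plus the 10 elements whose complement lies outside the range.
The integers 6, …, 28 (23 of them) are such a set: any two sum to at least 6+7 = 13 and at most 27+28 = 55 < 57.
Pigeonhole: any 24th integer completes one of the 13 pairs, so 24 choices force a sum of 57.

24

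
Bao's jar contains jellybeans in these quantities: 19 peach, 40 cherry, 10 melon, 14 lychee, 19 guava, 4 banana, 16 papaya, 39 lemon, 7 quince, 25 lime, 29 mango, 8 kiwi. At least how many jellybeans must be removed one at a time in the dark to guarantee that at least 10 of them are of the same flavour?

By pigeonhole, the 12 flavours are the holes; the jellybeans drawn are the pigeons.
To avoid 10 of any one flavour, the worst case takes at most 9 of each flavour, or every jellybean of a flavour that has fewer than 9.
That gives 9 + 9 + 9 + 9 + 9 + 4 + 9 + 9 + 7 + 9 + 9 + 8 = 100 jellybeans with no flavour reaching 10.
The next jellybean forces some flavour to 10, so 100 + 1 = 101.

101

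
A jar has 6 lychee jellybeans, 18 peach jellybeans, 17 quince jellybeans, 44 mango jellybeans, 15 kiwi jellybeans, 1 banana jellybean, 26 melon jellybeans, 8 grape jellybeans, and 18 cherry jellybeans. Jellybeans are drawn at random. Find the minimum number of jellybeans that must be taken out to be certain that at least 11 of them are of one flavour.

76

By pigeonhole, put each drawn jellybean into a box by flavour. The largest draw with every box below 11 takes min(count, 10) from each flavour; flavours with fewer than 10 contribute all they have.
Σ min(cᵢ, 10) = 6 + 10 + 10 + 10 + 10 + 1 + 10 + 8 + 10 = 75.
Draw number 75 + 1 = 76 must push one box to 11.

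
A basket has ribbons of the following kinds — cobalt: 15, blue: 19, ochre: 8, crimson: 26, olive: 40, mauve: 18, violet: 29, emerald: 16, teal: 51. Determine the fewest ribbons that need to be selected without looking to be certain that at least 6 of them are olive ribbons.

188

In the worst case for collecting olive ribbons, every non-olive ribbon comes out first.
There are 15 + 19 + 8 + 26 + 18 + 29 + 16 + 51 = 182 non-olive ribbons altogether.
After those, each further ribbon must be olive, so 182 + 6 = 188 draws guarantee 6 olive ribbons.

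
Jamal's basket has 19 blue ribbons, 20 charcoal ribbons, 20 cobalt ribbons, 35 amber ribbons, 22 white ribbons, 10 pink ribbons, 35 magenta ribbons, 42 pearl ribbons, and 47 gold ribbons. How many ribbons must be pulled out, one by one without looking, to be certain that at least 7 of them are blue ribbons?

238

In the worst case for collecting blue ribbons, every non-blue ribbon comes out first.
There are 20 + 20 + 35 + 22 + 10 + 35 + 42 + 47 = 231 non-blue ribbons altogether.
After those, each further ribbon must be blue, so 231 + 7 = 238 draws guarantee 7 blue ribbons.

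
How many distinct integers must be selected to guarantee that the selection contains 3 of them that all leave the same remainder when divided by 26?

53

The 26 residue classes mod 26 are the pigeonholes.
With 52 integers one could put 2 in each residue class and have no class reach 3.
The 53rd integer pushes some class to 3, so 26·2 + 1 = 53.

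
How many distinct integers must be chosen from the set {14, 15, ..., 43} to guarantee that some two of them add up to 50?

20

Two chosen integers sum to 50 exactly when both halves of some pair {x, 50−x} with 14 ≤ x ≤ 50−x ≤ 36 are chosen — 11 such pairs.
The remaining 8 elements (those with no distinct partner in range) can never complete a 50-sum, so the worst case takes all of them and one from each pair: 8 + 11 = 19.
The 20th integer has to be the second member of some pair, so 19 + 1 = 20.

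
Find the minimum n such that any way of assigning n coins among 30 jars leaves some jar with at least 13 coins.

361

With 360 coins one could put exactly 12 in each of the 30 jars, and no jar would reach 13.
By pigeonhole, one more coin must land in a jar that already has 12, giving it 13.
So 30 × 12 + 1 = 361 coins are required.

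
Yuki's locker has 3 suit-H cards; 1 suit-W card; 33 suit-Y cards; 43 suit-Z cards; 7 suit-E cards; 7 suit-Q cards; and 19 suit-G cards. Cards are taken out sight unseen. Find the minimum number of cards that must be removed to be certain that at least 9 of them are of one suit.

An adversary could hand out at most 8 cards per suit (4 suits run out sooner): 3 + 1 + 8 + 8 + 7 + 7 + 8 = 42 cards and still no suit has 9.
By pigeonhole, one more card lands in a suit already at 8, so 43 draws are enough and 42 are not.

43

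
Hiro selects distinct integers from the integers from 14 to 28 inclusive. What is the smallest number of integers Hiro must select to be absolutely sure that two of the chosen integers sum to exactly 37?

11

A set avoiding the sum 37 can contain at most one of each pair {x, 37−x}, plus the 5 elements whose complement lies outside the range.
The integers 19, …, 28 (10 of them) are such a set: any two sum to at least 19+20 = 39 > 37.
Any 11th integer completes one of the 5 pairs, so 11 choices force a sum of 37.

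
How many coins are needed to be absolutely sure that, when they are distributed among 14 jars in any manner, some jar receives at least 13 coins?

With 168 coins one could put exactly 12 in each of the 14 jars, and no jar would reach 13.
One more coin must land in a jar that already has 12, giving it 13.
So 14 × 12 + 1 = 169 coins are required.

169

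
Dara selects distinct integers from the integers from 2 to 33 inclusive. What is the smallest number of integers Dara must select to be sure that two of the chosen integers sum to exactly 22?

24

Group the elements by complementary pair {x, 22−x}: {2,20}, {3,19}, {4,18}, …, giving 9 two-element pairs, the single value 11 (it cannot pair with itself since the integers are distinct), and 13 integers whose partner 22−x falls outside [2,33].
Pigeonhole: treating each of those 23 groups as a pigeonhole, one can pick one integer per group — 23 integers — with no two summing to 22.
The 24th integer lands in an occupied pair, forcing a sum of 22.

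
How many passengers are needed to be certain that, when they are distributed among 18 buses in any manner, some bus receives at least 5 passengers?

With 72 passengers one could put exactly 4 in each of the 18 buses, and no bus would reach 5.
One more passenger must land in a bus that already has 4, giving it 5.
So 18 × 4 + 1 = 73 passengers are required.

73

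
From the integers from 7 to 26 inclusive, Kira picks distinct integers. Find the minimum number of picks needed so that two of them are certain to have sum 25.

15

Two chosen integers sum to 25 exactly when both halves of some pair {x, 25−x} with 7 ≤ x ≤ 25−x ≤ 18 are chosen — 6 such pairs.
The remaining 8 elements (those with no distinct partner in range) can never complete a 25-sum, so the worst case takes all of them and one from each pair: 8 + 6 = 14.
The 15th integer has to be the second member of some pair, so 14 + 1 = 15.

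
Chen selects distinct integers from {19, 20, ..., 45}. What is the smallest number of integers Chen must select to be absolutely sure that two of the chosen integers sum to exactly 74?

A set avoiding the sum 74 can contain at most one of each pair {x, 74−x}, plus the 11 elements whose complement lies outside the range or equal to its own complement.
The integers 19, …, 37 (19 of them) are such a set: any two sum to at least 19+20 = 39 and at most 36+37 = 73 < 74.
By the pigeonhole principle, any 20th integer completes one of the 8 pairs, so 20 choices force a sum of 74.

20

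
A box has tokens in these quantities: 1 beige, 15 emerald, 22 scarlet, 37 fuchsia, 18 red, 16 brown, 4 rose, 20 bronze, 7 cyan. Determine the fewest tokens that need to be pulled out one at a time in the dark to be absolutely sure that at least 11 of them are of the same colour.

73

By pigeonhole, put each drawn token into a box by colour. The largest draw with every box below 11 takes min(count, 10) from each colour; colours with fewer than 10 contribute all they have.
Σ min(cᵢ, 10) = 1 + 10 + 10 + 10 + 10 + 10 + 4 + 10 + 7 = 72.
Draw number 72 + 1 = 73 must push one box to 11.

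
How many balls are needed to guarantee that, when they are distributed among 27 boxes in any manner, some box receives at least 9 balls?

With 216 balls one could put exactly 8 in each of the 27 boxes, and no box would reach 9.
One more ball must land in a box that already has 8, giving it 9.
So 27 × 8 + 1 = 217 balls are required.

217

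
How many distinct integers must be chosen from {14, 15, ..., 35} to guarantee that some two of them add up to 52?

14

Two chosen integers sum to 52 exactly when both halves of some pair {x, 52−x} with 17 ≤ x ≤ 52−x ≤ 35 are chosen — 9 such pairs.
The remaining 4 elements (those with no distinct partner in range) can never complete a 52-sum, so the worst case takes all of them and one from each pair: 4 + 9 = 13.
The 14th integer has to be the second member of some pair, so 13 + 1 = 14.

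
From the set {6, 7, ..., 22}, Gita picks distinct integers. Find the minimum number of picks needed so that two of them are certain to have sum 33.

A set avoiding the sum 33 can contain at most one of each pair {x, 33−x}, plus the 5 elements whose complement lies outside the range.
The integers 6, …, 16 (11 of them) are such a set: any two sum to at least 6+7 = 13 and at most 15+16 = 31 < 33.
By pigeonhole, any 12th integer completes one of the 6 pairs, so 12 choices force a sum of 33.

12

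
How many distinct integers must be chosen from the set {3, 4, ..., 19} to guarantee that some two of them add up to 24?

11

Group the elements by complementary pair {x, 24−x}: {5,19}, {6,18}, {7,17}, …, giving 7 two-element pairs; the single value 12 (it cannot pair with itself since the integers are distinct); and 2 integers whose partner 24−x falls outside [3,19].
By pigeonhole, treating each of those 10 groups as a pigeonhole, one can pick one integer per group — 10 integers — with no two summing to 24.
The 11th integer lands in an occupied pair, forcing a sum of 24.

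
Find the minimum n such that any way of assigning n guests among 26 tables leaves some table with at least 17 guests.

With 416 guests one could put exactly 16 in each of the 26 tables, and no table would reach 17.
One more guest must land in a table that already has 16, giving it 17.
So 26 × 16 + 1 = 417 guests are required.

417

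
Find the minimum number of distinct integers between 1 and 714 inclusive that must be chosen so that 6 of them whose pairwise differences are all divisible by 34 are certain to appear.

171

Integers whose pairwise differences are multiples of 34 are exactly those sharing a remainder mod 34. By pigeonhole, the 34 residue classes mod 34 are the pigeonholes.
With 170 integers one could put 5 in each residue class and have no class reach 6.
The 171st integer pushes some class to 6, so 34·5 + 1 = 171.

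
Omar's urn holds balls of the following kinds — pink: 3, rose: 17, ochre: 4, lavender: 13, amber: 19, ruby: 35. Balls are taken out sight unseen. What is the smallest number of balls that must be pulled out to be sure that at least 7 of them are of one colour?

32

By pigeonhole, the 6 colours are the holes; the balls drawn are the pigeons.
To avoid 7 of any one colour, the worst case takes at most 6 of each colour, or every ball of a colour that has fewer than 6.
That gives 3 + 6 + 4 + 6 + 6 + 6 = 31 balls with no colour reaching 7.
The next ball forces some colour to 7, so 31 + 1 = 32.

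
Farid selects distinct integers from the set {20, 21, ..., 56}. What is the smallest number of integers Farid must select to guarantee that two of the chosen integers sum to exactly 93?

28

A set avoiding the sum 93 can contain at most one of each pair {x, 93−x}, plus the 17 elements whose complement lies outside the range.
The integers 20, …, 46 (27 of them) are such a set: any two sum to at least 20+21 = 41 and at most 45+46 = 91 < 93.
Pigeonhole: any 28th integer completes one of the 10 pairs, so 28 choices force a sum of 93.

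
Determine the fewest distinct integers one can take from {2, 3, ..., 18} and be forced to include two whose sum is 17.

Group the elements by complementary pair {x, 17−x}: {2,15}, {3,14}, {4,13}, …, giving 7 two-element pairs and 3 integers whose partner 17−x falls outside [2,18].
Treating each of those 10 groups as a pigeonhole, one can pick one integer per group — 10 integers — with no two summing to 17.
The 11th integer lands in an occupied pair, forcing a sum of 17.

11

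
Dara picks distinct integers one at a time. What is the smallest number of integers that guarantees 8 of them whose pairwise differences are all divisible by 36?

Integers whose pairwise differences are multiples of 36 are exactly those sharing a remainder mod 36. The 36 residue classes mod 36 are the pigeonholes.
With 252 integers one could put 7 in each residue class and have no class reach 8.
The 253rd integer pushes some class to 8, so 36·7 + 1 = 253.

253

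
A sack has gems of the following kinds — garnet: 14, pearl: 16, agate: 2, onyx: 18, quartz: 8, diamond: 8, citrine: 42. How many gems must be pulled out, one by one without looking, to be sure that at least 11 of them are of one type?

59

By the pigeonhole principle, the 7 types are the holes; the gems drawn are the pigeons.
To avoid 11 of any one type, the worst case takes at most 10 of each type, or every gem of a type that has fewer than 10.
That gives 10 + 10 + 2 + 10 + 8 + 8 + 10 = 58 gems with no type reaching 11.
The next gem forces some type to 11, so 58 + 1 = 59.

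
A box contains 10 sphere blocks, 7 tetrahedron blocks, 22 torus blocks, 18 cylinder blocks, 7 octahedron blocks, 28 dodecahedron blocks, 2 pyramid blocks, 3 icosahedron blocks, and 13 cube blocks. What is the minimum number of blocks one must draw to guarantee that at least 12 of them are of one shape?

74

An adversary could hand out at most 11 blocks per shape (5 shapes run out sooner): 10 + 7 + 11 + 11 + 7 + 11 + 2 + 3 + 11 = 73 blocks and still no shape has 12.
One more block lands in a shape already at 11, so 74 draws are enough and 73 are not.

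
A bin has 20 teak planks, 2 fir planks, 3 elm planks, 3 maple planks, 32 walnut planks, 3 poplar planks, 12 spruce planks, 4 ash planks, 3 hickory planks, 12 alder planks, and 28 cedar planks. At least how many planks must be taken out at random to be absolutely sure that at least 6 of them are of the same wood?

44

An adversary could hand out at most 5 planks per wood (6 woods run out sooner): 5 + 2 + 3 + 3 + 5 + 3 + 5 + 4 + 3 + 5 + 5 = 43 planks and still no wood has 6.
Pigeonhole: one more plank lands in a wood already at 5, so 44 draws are enough and 43 are not.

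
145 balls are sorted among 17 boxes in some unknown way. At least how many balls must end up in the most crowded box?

9

By pigeonhole, the 17 boxes are the holes and the 145 balls are the pigeons.
If every box held at most 8 balls, the total would be at most 17 × 8 = 136, which is less than 145.
So some box holds at least ⌈145/17⌉ = 9 balls.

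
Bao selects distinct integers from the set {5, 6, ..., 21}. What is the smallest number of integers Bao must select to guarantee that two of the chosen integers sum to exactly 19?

13

A set avoiding the sum 19 can contain at most one of each pair {x, 19−x}, plus the 7 elements whose complement lies outside the range.
The integers 10, …, 21 (12 of them) are such a set: any two sum to at least 10+11 = 21 > 19.
By the pigeonhole principle, any 13th integer completes one of the 5 pairs, so 13 choices force a sum of 19.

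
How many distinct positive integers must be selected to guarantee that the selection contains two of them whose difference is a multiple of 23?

Integers whose pairwise differences are multiples of 23 are exactly those sharing a remainder mod 23. The 23 residue classes mod 23 are the pigeonholes.
With 23 integers one could put 1 in each residue class and have no class reach 2.
The 24th integer pushes some class to 2, so 23·1 + 1 = 24.

24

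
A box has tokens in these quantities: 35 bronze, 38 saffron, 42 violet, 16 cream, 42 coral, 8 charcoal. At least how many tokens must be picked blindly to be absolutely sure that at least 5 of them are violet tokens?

In the worst case for collecting violet tokens, every non-violet token comes out first.
There are 35 + 38 + 16 + 42 + 8 = 139 non-violet tokens altogether.
After those, each further token must be violet, so 139 + 5 = 144 draws guarantee 5 violet tokens.

144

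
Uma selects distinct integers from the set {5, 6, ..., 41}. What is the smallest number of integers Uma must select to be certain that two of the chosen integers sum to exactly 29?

28

A set avoiding the sum 29 can contain at most one of each pair {x, 29−x}, plus the 17 elements whose complement lies outside the range.
The integers 15, …, 41 (27 of them) are such a set: any two sum to at least 15+16 = 31 > 29.
By pigeonhole, any 28th integer completes one of the 10 pairs, so 28 choices force a sum of 29.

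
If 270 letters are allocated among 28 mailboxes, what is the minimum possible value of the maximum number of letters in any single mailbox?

The 28 mailboxes are the holes and the 270 letters are the pigeons.
If every mailbox held at most 9 letters, the total would be at most 28 × 9 = 252, which is less than 270.
So some mailbox holds at least ⌈270/28⌉ = 10 letters.

10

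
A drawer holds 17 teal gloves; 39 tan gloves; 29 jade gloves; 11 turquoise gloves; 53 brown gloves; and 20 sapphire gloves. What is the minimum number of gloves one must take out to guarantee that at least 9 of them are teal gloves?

161

In the worst case for collecting teal gloves, every non-teal glove comes out first.
There are 39 + 29 + 11 + 53 + 20 = 152 non-teal gloves altogether.
After those, each further glove must be teal, so 152 + 9 = 161 draws guarantee 9 teal gloves.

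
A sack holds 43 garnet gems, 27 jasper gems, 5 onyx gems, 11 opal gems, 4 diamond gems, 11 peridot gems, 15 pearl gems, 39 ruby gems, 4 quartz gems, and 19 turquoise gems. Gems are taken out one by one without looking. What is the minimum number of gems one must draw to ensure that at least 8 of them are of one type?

An adversary could hand out at most 7 gems per type (onyx, diamond, quartz run out sooner): 7 + 7 + 5 + 7 + 4 + 7 + 7 + 7 + 4 + 7 = 62 gems and still no type has 8.
One more gem lands in a type already at 7, so 63 draws are enough and 62 are not.

63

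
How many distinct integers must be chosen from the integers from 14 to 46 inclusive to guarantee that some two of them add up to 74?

25

Two chosen integers sum to 74 exactly when both halves of some pair {x, 74−x} with 28 ≤ x ≤ 74−x ≤ 46 are chosen — 9 such pairs.
The remaining 15 elements (those with no distinct partner in range) can never complete a 74-sum, so the worst case takes all of them and one from each pair: 15 + 9 = 24.
By pigeonhole, the 25th integer has to be the second member of some pair, so 24 + 1 = 25.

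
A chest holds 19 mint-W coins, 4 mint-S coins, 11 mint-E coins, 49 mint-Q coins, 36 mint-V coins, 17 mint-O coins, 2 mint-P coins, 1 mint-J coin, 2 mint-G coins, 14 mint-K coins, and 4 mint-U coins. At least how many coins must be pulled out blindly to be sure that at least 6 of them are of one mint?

44

By the pigeonhole principle, put each drawn coin into a box by mint. The largest draw with every box below 6 takes min(count, 5) from each mint; mints with fewer than 5 contribute all they have.
Σ min(cᵢ, 5) = 5 + 4 + 5 + 5 + 5 + 5 + 2 + 1 + 2 + 5 + 4 = 43.
Draw number 43 + 1 = 44 must push one box to 6.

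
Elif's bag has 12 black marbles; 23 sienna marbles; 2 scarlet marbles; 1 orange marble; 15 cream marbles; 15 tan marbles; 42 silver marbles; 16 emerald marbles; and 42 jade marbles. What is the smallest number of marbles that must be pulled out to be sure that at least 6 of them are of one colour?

An adversary could hand out at most 5 marbles per colour (scarlet, orange run out sooner): 5 + 5 + 2 + 1 + 5 + 5 + 5 + 5 + 5 = 38 marbles and still no colour has 6.
By pigeonhole, one more marble lands in a colour already at 5, so 39 draws are enough and 38 are not.

39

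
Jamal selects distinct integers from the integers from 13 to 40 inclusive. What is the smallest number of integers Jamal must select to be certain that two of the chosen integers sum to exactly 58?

A set avoiding the sum 58 can contain at most one of each pair {x, 58−x}, plus the 6 elements whose complement lies outside the range or equal to its own complement.
The integers 13, …, 29 (17 of them) are such a set: any two sum to at least 13+14 = 27 and at most 28+29 = 57 < 58.
By the pigeonhole principle, any 18th integer completes one of the 11 pairs, so 18 choices force a sum of 58.

18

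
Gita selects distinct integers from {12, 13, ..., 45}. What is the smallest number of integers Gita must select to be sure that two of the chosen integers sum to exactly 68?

A set avoiding the sum 68 can contain at most one of each pair {x, 68−x}, plus the 12 elements whose complement lies outside the range or equal to its own complement.
The integers 12, …, 34 (23 of them) are such a set: any two sum to at least 12+13 = 25 and at most 33+34 = 67 < 68.
Any 24th integer completes one of the 11 pairs, so 24 choices force a sum of 68.

24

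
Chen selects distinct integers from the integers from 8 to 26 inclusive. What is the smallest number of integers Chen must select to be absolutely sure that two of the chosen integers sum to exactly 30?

13

Two chosen integers sum to 30 exactly when both halves of some pair {x, 30−x} with 8 ≤ x ≤ 30−x ≤ 22 are chosen — 7 such pairs.
The remaining 5 elements (those with no distinct partner in range) can never complete a 30-sum, so the worst case takes all of them and one from each pair: 5 + 7 = 12.
The 13th integer has to be the second member of some pair, so 12 + 1 = 13.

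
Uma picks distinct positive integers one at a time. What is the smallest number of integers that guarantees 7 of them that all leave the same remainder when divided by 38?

The 38 residue classes mod 38 are the pigeonholes.
With 228 integers one could put 6 in each residue class and have no class reach 7.
The 229th integer pushes some class to 7, so 38·6 + 1 = 229.

229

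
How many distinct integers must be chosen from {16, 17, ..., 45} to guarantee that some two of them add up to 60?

A set avoiding the sum 60 can contain at most one of each pair {x, 60−x}, plus the 2 elements whose complement lies outside the range or equal to its own complement.
The integers 30, …, 45 (16 of them) are such a set: any two sum to at least 30+31 = 61 > 60.
By pigeonhole, any 17th integer completes one of the 14 pairs, so 17 choices force a sum of 60.

17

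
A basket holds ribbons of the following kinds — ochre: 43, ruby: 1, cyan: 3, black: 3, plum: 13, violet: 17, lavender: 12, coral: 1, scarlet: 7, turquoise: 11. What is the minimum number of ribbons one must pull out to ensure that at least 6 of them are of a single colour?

39

An adversary could hand out at most 5 ribbons per colour (4 colours run out sooner): 5 + 1 + 3 + 3 + 5 + 5 + 5 + 1 + 5 + 5 = 38 ribbons and still no colour has 6.
One more ribbon lands in a colour already at 5, so 39 draws are enough and 38 are not.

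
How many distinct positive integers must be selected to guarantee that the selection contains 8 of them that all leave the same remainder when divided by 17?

120

By pigeonhole, the 17 residue classes mod 17 are the pigeonholes.
With 119 integers one could put 7 in each residue class and have no class reach 8.
The 120th integer pushes some class to 8, so 17·7 + 1 = 120.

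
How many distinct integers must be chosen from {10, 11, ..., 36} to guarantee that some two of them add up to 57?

Group the elements by complementary pair {x, 57−x}: {21,36}, {22,35}, {23,34}, …, giving 8 two-element pairs and 11 integers whose partner 57−x falls outside [10,36].
Treating each of those 19 groups as a pigeonhole, one can pick one integer per group — 19 integers — with no two summing to 57.
The 20th integer lands in an occupied pair, forcing a sum of 57.

20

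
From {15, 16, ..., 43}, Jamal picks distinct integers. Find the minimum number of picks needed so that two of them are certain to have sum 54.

18

Group the elements by complementary pair {x, 54−x}: {15,39}, {16,38}, {17,37}, …, giving 12 two-element pairs; the single value 27 (it cannot pair with itself since the integers are distinct); and 4 integers whose partner 54−x falls outside [15,43].
Pigeonhole: treating each of those 17 groups as a pigeonhole, one can pick one integer per group — 17 integers — with no two summing to 54.
The 18th integer lands in an occupied pair, forcing a sum of 54.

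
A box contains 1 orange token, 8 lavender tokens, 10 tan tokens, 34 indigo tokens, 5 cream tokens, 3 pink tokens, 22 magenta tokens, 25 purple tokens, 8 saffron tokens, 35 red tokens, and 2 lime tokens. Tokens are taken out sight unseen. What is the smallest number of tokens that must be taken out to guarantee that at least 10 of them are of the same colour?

73

An adversary could hand out at most 9 tokens per colour (6 colours run out sooner): 1 + 8 + 9 + 9 + 5 + 3 + 9 + 9 + 8 + 9 + 2 = 72 tokens and still no colour has 10.
One more token lands in a colour already at 9, so 73 draws are enough and 72 are not.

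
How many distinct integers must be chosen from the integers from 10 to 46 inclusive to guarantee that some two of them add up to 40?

A set avoiding the sum 40 can contain at most one of each pair {x, 40−x}, plus the 17 elements whose complement lies outside the range or equal to its own complement.
The integers 20, …, 46 (27 of them) are such a set: any two sum to at least 20+21 = 41 > 40.
Pigeonhole: any 28th integer completes one of the 10 pairs, so 28 choices force a sum of 40.

28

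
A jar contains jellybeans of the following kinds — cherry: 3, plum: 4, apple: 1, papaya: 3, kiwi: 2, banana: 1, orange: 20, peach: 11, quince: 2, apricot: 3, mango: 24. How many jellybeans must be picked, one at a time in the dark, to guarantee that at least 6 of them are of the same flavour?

The 11 flavours are the holes; the jellybeans drawn are the pigeons.
To avoid 6 of any one flavour, the worst case takes at most 5 of each flavour, or every jellybean of a flavour that has fewer than 5.
That gives 3 + 4 + 1 + 3 + 2 + 1 + 5 + 5 + 2 + 3 + 5 = 34 jellybeans with no flavour reaching 6.
The next jellybean forces some flavour to 6, so 34 + 1 = 35.

35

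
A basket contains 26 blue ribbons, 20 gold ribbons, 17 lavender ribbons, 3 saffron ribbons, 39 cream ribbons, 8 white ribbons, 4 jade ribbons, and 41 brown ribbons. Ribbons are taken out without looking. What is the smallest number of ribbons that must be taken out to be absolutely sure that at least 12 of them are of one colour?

Put each drawn ribbon into a box by colour. The largest draw with every box below 12 takes min(count, 11) from each colour; colours with fewer than 11 contribute all they have.
Σ min(cᵢ, 11) = 11 + 11 + 11 + 3 + 11 + 8 + 4 + 11 = 70.
Draw number 70 + 1 = 71 must push one box to 12.

71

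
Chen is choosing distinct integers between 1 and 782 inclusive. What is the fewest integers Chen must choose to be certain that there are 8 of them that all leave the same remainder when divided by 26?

183

Pigeonhole: the 26 residue classes mod 26 are the pigeonholes.
With 182 integers one could put 7 in each residue class and have no class reach 8.
The 183rd integer pushes some class to 8, so 26·7 + 1 = 183.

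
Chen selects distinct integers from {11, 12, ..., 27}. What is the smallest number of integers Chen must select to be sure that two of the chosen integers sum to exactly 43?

12

A set avoiding the sum 43 can contain at most one of each pair {x, 43−x}, plus the 5 elements whose complement lies outside the range.
The integers 11, …, 21 (11 of them) are such a set: any two sum to at least 11+12 = 23 and at most 20+21 = 41 < 43.
By pigeonhole, any 12th integer completes one of the 6 pairs, so 12 choices force a sum of 43.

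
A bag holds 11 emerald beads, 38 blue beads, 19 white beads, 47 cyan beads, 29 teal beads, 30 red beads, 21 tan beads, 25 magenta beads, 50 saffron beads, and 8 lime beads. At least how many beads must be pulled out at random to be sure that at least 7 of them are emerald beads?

In the worst case for collecting emerald beads, every non-emerald bead comes out first.
There are 38 + 19 + 47 + 29 + 30 + 21 + 25 + 50 + 8 = 267 non-emerald beads altogether.
After those, each further bead must be emerald, so 267 + 7 = 274 draws guarantee 7 emerald beads.

274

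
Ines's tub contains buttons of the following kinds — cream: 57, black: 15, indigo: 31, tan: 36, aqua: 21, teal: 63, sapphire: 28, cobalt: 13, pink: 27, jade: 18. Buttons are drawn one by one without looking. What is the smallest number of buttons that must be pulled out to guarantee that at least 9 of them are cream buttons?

261

In the worst case for collecting cream buttons, every non-cream button comes out first.
There are 15 + 31 + 36 + 21 + 63 + 28 + 13 + 27 + 18 = 252 non-cream buttons altogether.
After those, each further button must be cream, so 252 + 9 = 261 draws guarantee 9 cream buttons.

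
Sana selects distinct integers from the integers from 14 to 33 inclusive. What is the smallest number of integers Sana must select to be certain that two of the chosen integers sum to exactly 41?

14

A set avoiding the sum 41 can contain at most one of each pair {x, 41−x}, plus the 6 elements whose complement lies outside the range.
The integers 21, …, 33 (13 of them) are such a set: any two sum to at least 21+22 = 43 > 41.
Any 14th integer completes one of the 7 pairs, so 14 choices force a sum of 41.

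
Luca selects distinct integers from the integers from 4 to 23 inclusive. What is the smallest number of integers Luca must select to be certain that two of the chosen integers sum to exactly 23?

A set avoiding the sum 23 can contain at most one of each pair {x, 23−x}, plus the 4 elements whose complement lies outside the range.
The integers 12, …, 23 (12 of them) are such a set: any two sum to at least 12+13 = 25 > 23.
Any 13th integer completes one of the 8 pairs, so 13 choices force a sum of 23.

13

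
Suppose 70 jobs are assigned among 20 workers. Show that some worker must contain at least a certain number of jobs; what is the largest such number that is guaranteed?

4

The 20 workers are the holes and the 70 jobs are the pigeons.
If every worker held at most 3 jobs, the total would be at most 20 × 3 = 60, which is less than 70.
So some worker holds at least ⌈70/20⌉ = 4 jobs.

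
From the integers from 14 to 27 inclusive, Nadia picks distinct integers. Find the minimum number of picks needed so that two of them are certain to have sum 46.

A set avoiding the sum 46 can contain at most one of each pair {x, 46−x}, plus the 6 elements whose complement lies outside the range or equal to its own complement.
The integers 14, …, 23 (10 of them) are such a set: any two sum to at least 14+15 = 29 and at most 22+23 = 45 < 46.
By the pigeonhole principle, any 11th integer completes one of the 4 pairs, so 11 choices force a sum of 46.

11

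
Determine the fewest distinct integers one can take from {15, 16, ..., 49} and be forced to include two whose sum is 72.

23

Group the elements by complementary pair {x, 72−x}: {23,49}, {24,48}, {25,47}, …, giving 13 two-element pairs, the single value 36 (it cannot pair with itself since the integers are distinct), and 8 integers whose partner 72−x falls outside [15,49].
Pigeonhole: treating each of those 22 groups as a pigeonhole, one can pick one integer per group — 22 integers — with no two summing to 72.
The 23rd integer lands in an occupied pair, forcing a sum of 72.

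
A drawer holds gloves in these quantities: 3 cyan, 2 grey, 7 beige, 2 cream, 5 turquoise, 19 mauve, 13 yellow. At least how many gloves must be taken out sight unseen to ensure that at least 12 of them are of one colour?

The 7 colours are the holes; the gloves drawn are the pigeons.
To avoid 12 of any one colour, the worst case takes at most 11 of each colour, or every glove of a colour that has fewer than 11.
That gives 3 + 2 + 7 + 2 + 5 + 11 + 11 = 41 gloves with no colour reaching 12.
The next glove forces some colour to 12, so 41 + 1 = 42.

42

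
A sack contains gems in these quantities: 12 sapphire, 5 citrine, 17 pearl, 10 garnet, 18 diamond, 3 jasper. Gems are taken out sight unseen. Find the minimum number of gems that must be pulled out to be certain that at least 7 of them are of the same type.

The 6 types are the holes; the gems drawn are the pigeons.
To avoid 7 of any one type, the worst case takes at most 6 of each type, or every gem of a type that has fewer than 6.
That gives 6 + 5 + 6 + 6 + 6 + 3 = 32 gems with no type reaching 7.
The next gem forces some type to 7, so 32 + 1 = 33.

33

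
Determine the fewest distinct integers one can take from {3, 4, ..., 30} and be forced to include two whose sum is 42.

Two chosen integers sum to 42 exactly when both halves of some pair {x, 42−x} with 12 ≤ x ≤ 42−x ≤ 30 are chosen — 9 such pairs.
The remaining 10 elements (those with no distinct partner in range) can never complete a 42-sum, so the worst case takes all of them and one from each pair: 10 + 9 = 19.
By the pigeonhole principle, the 20th integer has to be the second member of some pair, so 19 + 1 = 20.

20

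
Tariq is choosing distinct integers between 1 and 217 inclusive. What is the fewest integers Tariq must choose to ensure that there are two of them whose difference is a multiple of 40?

Integers whose pairwise differences are multiples of 40 are exactly those sharing a remainder mod 40. The 40 residue classes mod 40 are the pigeonholes.
With 40 integers one could put 1 in each residue class and have no class reach 2.
The 41st integer pushes some class to 2, so 40·1 + 1 = 41.

41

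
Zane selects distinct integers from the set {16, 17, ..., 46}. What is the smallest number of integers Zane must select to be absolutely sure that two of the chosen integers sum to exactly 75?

A set avoiding the sum 75 can contain at most one of each pair {x, 75−x}, plus the 13 elements whose complement lies outside the range.
The integers 16, …, 37 (22 of them) are such a set: any two sum to at least 16+17 = 33 and at most 36+37 = 73 < 75.
Any 23rd integer completes one of the 9 pairs, so 23 choices force a sum of 75.

23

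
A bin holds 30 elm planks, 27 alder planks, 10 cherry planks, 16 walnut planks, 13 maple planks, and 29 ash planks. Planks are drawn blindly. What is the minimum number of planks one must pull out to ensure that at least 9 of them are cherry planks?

124

In the worst case for collecting cherry planks, every non-cherry plank comes out first.
There are 30 + 27 + 16 + 13 + 29 = 115 non-cherry planks altogether.
After those, each further plank must be cherry, so 115 + 9 = 124 draws guarantee 9 cherry planks.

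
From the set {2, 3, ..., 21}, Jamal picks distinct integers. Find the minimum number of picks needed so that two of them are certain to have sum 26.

13

Group the elements by complementary pair {x, 26−x}: {5,21}, {6,20}, {7,19}, …, giving 8 two-element pairs, the single value 13 (it cannot pair with itself since the integers are distinct), and 3 integers whose partner 26−x falls outside [2,21].
Pigeonhole: treating each of those 12 groups as a pigeonhole, one can pick one integer per group — 12 integers — with no two summing to 26.
The 13th integer lands in an occupied pair, forcing a sum of 26.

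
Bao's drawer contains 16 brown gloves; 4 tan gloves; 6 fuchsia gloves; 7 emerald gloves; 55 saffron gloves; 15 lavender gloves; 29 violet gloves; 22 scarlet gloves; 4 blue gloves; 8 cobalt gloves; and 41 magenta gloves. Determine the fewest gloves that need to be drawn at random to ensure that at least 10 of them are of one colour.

84

The 11 colours are the holes; the gloves drawn are the pigeons.
To avoid 10 of any one colour, the worst case takes at most 9 of each colour, or every glove of a colour that has fewer than 9.
That gives 9 + 4 + 6 + 7 + 9 + 9 + 9 + 9 + 4 + 8 + 9 = 83 gloves with no colour reaching 10.
The next glove forces some colour to 10, so 83 + 1 = 84.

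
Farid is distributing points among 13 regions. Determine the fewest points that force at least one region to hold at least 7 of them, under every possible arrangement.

With 78 points one could put exactly 6 in each of the 13 regions, and no region would reach 7.
By the pigeonhole principle, one more point must land in a region that already has 6, giving it 7.
So 13 × 6 + 1 = 79 points are required.

79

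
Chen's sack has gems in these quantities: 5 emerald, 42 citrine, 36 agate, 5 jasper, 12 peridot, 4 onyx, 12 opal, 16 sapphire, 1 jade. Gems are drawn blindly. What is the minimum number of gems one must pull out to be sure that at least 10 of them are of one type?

61

An adversary could hand out at most 9 gems per type (4 types run out sooner): 5 + 9 + 9 + 5 + 9 + 4 + 9 + 9 + 1 = 60 gems and still no type has 10.
By the pigeonhole principle, one more gem lands in a type already at 9, so 61 draws are enough and 60 are not.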